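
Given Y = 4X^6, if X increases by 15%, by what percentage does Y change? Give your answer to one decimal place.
131.3%

For Y = 4X^6:
If X → X(1 + 0.15)
Then Y → Y · (1 + 0.15)^6
     ≈ Y · 2.3131

Percentage change = ((1 + 0.15)^6 − 1) × 100% ≈ 131.3%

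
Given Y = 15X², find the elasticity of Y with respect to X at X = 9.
Elasticity = 2

Elasticity = (dY/dX) · (X/Y)

dY/dX = 30·X
At X = 9: dY/dX = 270, Y = 1215

Elasticity = 270 · (9 / 1215) = 2

Interpretation: for a small percentage change in X, the percentage change in Y is approximately 2.00 times as large.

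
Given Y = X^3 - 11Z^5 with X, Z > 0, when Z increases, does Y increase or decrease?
Y decreases

Taking the partial derivative:
∂Y/∂Z = -55Z^4

∂Y/∂Z = -55Z^4 < 0 (assuming positive values)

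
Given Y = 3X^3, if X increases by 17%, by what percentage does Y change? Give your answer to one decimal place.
60.2%

For Y = 3X^3:
If X → X(1 + 0.17)
Then Y → Y · (1 + 0.17)^3
     ≈ Y · 1.6016

Percentage change = ((1 + 0.17)^3 − 1) × 100% ≈ 60.2%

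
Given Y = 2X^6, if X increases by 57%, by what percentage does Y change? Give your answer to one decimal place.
1397.6%

For Y = 2X^6:
If X → X(1 + 0.57)
Then Y → Y · (1 + 0.57)^6
     ≈ Y · 14.9761

Percentage change = ((1 + 0.57)^6 − 1) × 100% ≈ 1397.6%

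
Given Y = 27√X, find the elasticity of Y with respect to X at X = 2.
Elasticity = 1/2

Elasticity = (dY/dX) · (X/Y)

dY/dX = 27/(2·√X)
At X = 2: dY/dX = 27·√2/4, Y = 27·√2

Elasticity = (27·√2/4) · (2 / (27·√2)) = 1/2

Interpretation: for a small percentage change in X, the percentage change in Y is approximately 0.50 times as large.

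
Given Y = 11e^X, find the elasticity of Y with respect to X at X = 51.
Elasticity = 51

Elasticity = (dY/dX) · (X/Y)

dY/dX = 11·e^X
At X = 51: dY/dX = 11·e^51, Y = 11·e^51

Elasticity = (11·e^51) · (51 / (11·e^51)) = 51

Interpretation: for a small percentage change in X, the percentage change in Y is approximately 51.00 times as large.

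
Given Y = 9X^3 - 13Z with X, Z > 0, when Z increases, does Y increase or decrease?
Y decreases

Taking the partial derivative:
∂Y/∂Z = -13

∂Y/∂Z = -13 < 0 (assuming positive values)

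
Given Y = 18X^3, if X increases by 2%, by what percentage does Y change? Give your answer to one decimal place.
6.1%

For Y = 18X^3:
If X → X(1 + 0.02)
Then Y → Y · (1 + 0.02)^3
     ≈ Y · 1.0612

Percentage change = ((1 + 0.02)^3 − 1) × 100% ≈ 6.1%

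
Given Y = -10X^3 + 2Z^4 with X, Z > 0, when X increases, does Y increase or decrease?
Y decreases

Taking the partial derivative:
∂Y/∂X = -30X^2

∂Y/∂X = -30X^2 < 0 (assuming positive values)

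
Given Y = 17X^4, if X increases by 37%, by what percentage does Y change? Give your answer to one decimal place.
252.3%

For Y = 17X^4:
If X → X(1 + 0.37)
Then Y → Y · (1 + 0.37)^4
     ≈ Y · 3.5228

Percentage change = ((1 + 0.37)^4 − 1) × 100% ≈ 252.3%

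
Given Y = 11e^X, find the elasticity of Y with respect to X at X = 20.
Elasticity = 20

Elasticity = (dY/dX) · (X/Y)

dY/dX = 11·e^X
At X = 20: dY/dX = 11·e^20, Y = 11·e^20

Elasticity = (11·e^20) · (20 / (11·e^20)) = 20

Interpretation: for a small percentage change in X, the percentage change in Y is approximately 20.00 times as large.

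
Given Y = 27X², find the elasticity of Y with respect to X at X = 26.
Elasticity = 2

Elasticity = (dY/dX) · (X/Y)

dY/dX = 54·X
At X = 26: dY/dX = 1404, Y = 18252

Elasticity = 1404 · (26 / 18252) = 2

Interpretation: for a small percentage change in X, the percentage change in Y is approximately 2.00 times as large.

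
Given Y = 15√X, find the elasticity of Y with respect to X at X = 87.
Elasticity = 1/2

Elasticity = (dY/dX) · (X/Y)

dY/dX = 15/(2·√X)
At X = 87: dY/dX = 5·√87/58, Y = 15·√87

Elasticity = (5·√87/58) · (87 / (15·√87)) = 1/2

Interpretation: for a small percentage change in X, the percentage change in Y is approximately 0.50 times as large.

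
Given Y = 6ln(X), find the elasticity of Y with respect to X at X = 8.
Elasticity = 1/ln(8) ≈ 0.4809

Elasticity = (dY/dX) · (X/Y)

dY/dX = 6/X
At X = 8: dY/dX = 3/4, Y = 6·ln(8)

Elasticity = (3/4) · (8 / (6·ln(8))) = 1/ln(8) ≈ 0.4809

Interpretation: for a small percentage change in X, the percentage change in Y is approximately 0.48 times as large.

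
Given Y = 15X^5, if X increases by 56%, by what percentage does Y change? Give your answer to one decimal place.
823.9%

For Y = 15X^5:
If X → X(1 + 0.56)
Then Y → Y · (1 + 0.56)^5
     ≈ Y · 9.2390

Percentage change = ((1 + 0.56)^5 − 1) × 100% ≈ 823.9%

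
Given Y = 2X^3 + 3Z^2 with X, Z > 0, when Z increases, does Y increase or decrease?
Y increases

Taking the partial derivative:
∂Y/∂Z = 6Z

∂Y/∂Z = 6Z > 0 (assuming positive values)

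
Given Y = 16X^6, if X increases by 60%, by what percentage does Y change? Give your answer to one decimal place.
1577.7%

For Y = 16X^6:
If X → X(1 + 0.6)
Then Y → Y · (1 + 0.6)^6
     ≈ Y · 16.7772

Percentage change = ((1 + 0.6)^6 − 1) × 100% ≈ 1577.7%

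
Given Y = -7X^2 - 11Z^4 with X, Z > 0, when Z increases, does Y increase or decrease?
Y decreases

Taking the partial derivative:
∂Y/∂Z = -44Z^3

∂Y/∂Z = -44Z^3 < 0 (assuming positive values)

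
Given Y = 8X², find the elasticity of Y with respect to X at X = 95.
Elasticity = 2

Elasticity = (dY/dX) · (X/Y)

dY/dX = 16·X
At X = 95: dY/dX = 1520, Y = 72200

Elasticity = 1520 · (95 / 72200) = 2

Interpretation: for a small percentage change in X, the percentage change in Y is approximately 2.00 times as large.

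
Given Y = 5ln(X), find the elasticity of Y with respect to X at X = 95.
Elasticity = 1/ln(95) ≈ 0.2196

Elasticity = (dY/dX) · (X/Y)

dY/dX = 5/X
At X = 95: dY/dX = 1/19, Y = 5·ln(95)

Elasticity = (1/19) · (95 / (5·ln(95))) = 1/ln(95) ≈ 0.2196

Interpretation: for a small percentage change in X, the percentage change in Y is approximately 0.22 times as large.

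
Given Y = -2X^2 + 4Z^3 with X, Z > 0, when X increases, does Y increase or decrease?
Y decreases

Taking the partial derivative:
∂Y/∂X = -4X

∂Y/∂X = -4X < 0 (assuming positive values)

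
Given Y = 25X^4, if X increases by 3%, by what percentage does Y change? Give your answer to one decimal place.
12.6%

For Y = 25X^4:
If X → X(1 + 0.03)
Then Y → Y · (1 + 0.03)^4
     ≈ Y · 1.1255

Percentage change = ((1 + 0.03)^4 − 1) × 100% ≈ 12.6%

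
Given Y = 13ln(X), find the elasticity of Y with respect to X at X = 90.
Elasticity = 1/ln(90) ≈ 0.2222

Elasticity = (dY/dX) · (X/Y)

dY/dX = 13/X
At X = 90: dY/dX = 13/90, Y = 13·ln(90)

Elasticity = (13/90) · (90 / (13·ln(90))) = 1/ln(90) ≈ 0.2222

Interpretation: for a small percentage change in X, the percentage change in Y is approximately 0.22 times as large.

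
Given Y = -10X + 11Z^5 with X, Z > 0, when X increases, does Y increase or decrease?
Y decreases

Taking the partial derivative:
∂Y/∂X = -10

∂Y/∂X = -10 < 0 (assuming positive values)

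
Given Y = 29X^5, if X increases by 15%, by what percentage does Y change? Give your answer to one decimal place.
101.1%

For Y = 29X^5:
If X → X(1 + 0.15)
Then Y → Y · (1 + 0.15)^5
     ≈ Y · 2.0114

Percentage change = ((1 + 0.15)^5 − 1) × 100% ≈ 101.1%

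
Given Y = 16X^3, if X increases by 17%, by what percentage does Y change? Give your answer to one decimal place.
60.2%

For Y = 16X^3:
If X → X(1 + 0.17)
Then Y → Y · (1 + 0.17)^3
     ≈ Y · 1.6016

Percentage change = ((1 + 0.17)^3 − 1) × 100% ≈ 60.2%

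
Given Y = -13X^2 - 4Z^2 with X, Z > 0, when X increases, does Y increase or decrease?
Y decreases

Taking the partial derivative:
∂Y/∂X = -26X

∂Y/∂X = -26X < 0 (assuming positive values)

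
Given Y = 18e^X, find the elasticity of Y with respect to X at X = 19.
Elasticity = 19

Elasticity = (dY/dX) · (X/Y)

dY/dX = 18·e^X
At X = 19: dY/dX = 18·e^19, Y = 18·e^19

Elasticity = (18·e^19) · (19 / (18·e^19)) = 19

Interpretation: for a small percentage change in X, the percentage change in Y is approximately 19.00 times as large.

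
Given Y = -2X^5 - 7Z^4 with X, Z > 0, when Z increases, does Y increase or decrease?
Y decreases

Taking the partial derivative:
∂Y/∂Z = -28Z^3

∂Y/∂Z = -28Z^3 < 0 (assuming positive values)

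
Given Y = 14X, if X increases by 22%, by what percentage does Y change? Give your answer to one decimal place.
22.0%

For Y = 14X:
If X → X(1 + 0.22)
Then Y → Y · (1 + 0.22)^1
     = Y · 1.2200

Percentage change = ((1 + 0.22)^1 − 1) × 100% = 22.0%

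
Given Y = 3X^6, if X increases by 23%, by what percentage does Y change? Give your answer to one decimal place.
246.3%

For Y = 3X^6:
If X → X(1 + 0.23)
Then Y → Y · (1 + 0.23)^6
     ≈ Y · 3.4628

Percentage change = ((1 + 0.23)^6 − 1) × 100% ≈ 246.3%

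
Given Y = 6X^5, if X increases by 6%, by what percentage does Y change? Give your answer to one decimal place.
33.8%

For Y = 6X^5:
If X → X(1 + 0.06)
Then Y → Y · (1 + 0.06)^5
     ≈ Y · 1.3382

Percentage change = ((1 + 0.06)^5 − 1) × 100% ≈ 33.8%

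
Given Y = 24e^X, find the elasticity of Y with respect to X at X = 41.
Elasticity = 41

Elasticity = (dY/dX) · (X/Y)

dY/dX = 24·e^X
At X = 41: dY/dX = 24·e^41, Y = 24·e^41

Elasticity = (24·e^41) · (41 / (24·e^41)) = 41

Interpretation: for a small percentage change in X, the percentage change in Y is approximately 41.00 times as large.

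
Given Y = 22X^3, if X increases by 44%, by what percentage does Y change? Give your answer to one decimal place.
198.6%

For Y = 22X^3:
If X → X(1 + 0.44)
Then Y → Y · (1 + 0.44)^3
     ≈ Y · 2.9860

Percentage change = ((1 + 0.44)^3 − 1) × 100% ≈ 198.6%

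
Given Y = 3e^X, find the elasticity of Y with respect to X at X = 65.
Elasticity = 65

Elasticity = (dY/dX) · (X/Y)

dY/dX = 3·e^X
At X = 65: dY/dX = 3·e^65, Y = 3·e^65

Elasticity = (3·e^65) · (65 / (3·e^65)) = 65

Interpretation: for a small percentage change in X, the percentage change in Y is approximately 65.00 times as large.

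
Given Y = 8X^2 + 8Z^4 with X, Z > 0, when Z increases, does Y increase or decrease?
Y increases

Taking the partial derivative:
∂Y/∂Z = 32Z^3

∂Y/∂Z = 32Z^3 > 0 (assuming positive values)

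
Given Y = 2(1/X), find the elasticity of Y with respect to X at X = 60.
Elasticity = -1

Elasticity = (dY/dX) · (X/Y)

dY/dX = -2/X²
At X = 60: dY/dX = -1/1800, Y = 1/30

Elasticity = (-1/1800) · (60 / (1/30)) = -1

Interpretation: for a small percentage change in X, the percentage change in Y is approximately -1.00 times as large.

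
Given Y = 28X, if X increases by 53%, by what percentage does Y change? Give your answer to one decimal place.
53.0%

For Y = 28X:
If X → X(1 + 0.53)
Then Y → Y · (1 + 0.53)^1
     = Y · 1.5300

Percentage change = ((1 + 0.53)^1 − 1) × 100% = 53.0%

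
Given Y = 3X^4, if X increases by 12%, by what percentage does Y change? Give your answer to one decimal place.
57.4%

For Y = 3X^4:
If X → X(1 + 0.12)
Then Y → Y · (1 + 0.12)^4
     ≈ Y · 1.5735

Percentage change = ((1 + 0.12)^4 − 1) × 100% ≈ 57.4%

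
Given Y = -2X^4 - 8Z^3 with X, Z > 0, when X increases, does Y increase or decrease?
Y decreases

Taking the partial derivative:
∂Y/∂X = -8X^3

∂Y/∂X = -8X^3 < 0 (assuming positive values)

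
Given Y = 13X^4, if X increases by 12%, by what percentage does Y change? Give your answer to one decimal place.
57.4%

For Y = 13X^4:
If X → X(1 + 0.12)
Then Y → Y · (1 + 0.12)^4
     ≈ Y · 1.5735

Percentage change = ((1 + 0.12)^4 − 1) × 100% ≈ 57.4%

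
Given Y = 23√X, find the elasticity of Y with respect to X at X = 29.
Elasticity = 1/2

Elasticity = (dY/dX) · (X/Y)

dY/dX = 23/(2·√X)
At X = 29: dY/dX = 23·√29/58, Y = 23·√29

Elasticity = (23·√29/58) · (29 / (23·√29)) = 1/2

Interpretation: for a small percentage change in X, the percentage change in Y is approximately 0.50 times as large.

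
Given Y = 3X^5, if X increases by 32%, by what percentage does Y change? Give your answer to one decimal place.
300.7%

For Y = 3X^5:
If X → X(1 + 0.32)
Then Y → Y · (1 + 0.32)^5
     ≈ Y · 4.0075

Percentage change = ((1 + 0.32)^5 − 1) × 100% ≈ 300.7%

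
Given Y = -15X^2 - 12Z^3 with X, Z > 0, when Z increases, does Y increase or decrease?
Y decreases

Taking the partial derivative:
∂Y/∂Z = -36Z^2

∂Y/∂Z = -36Z^2 < 0 (assuming positive values)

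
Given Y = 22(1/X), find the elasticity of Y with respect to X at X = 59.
Elasticity = -1

Elasticity = (dY/dX) · (X/Y)

dY/dX = -22/X²
At X = 59: dY/dX = -22/3481, Y = 22/59

Elasticity = (-22/3481) · (59 / (22/59)) = -1

Interpretation: for a small percentage change in X, the percentage change in Y is approximately -1.00 times as large.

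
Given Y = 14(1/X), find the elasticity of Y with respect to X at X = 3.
Elasticity = -1

Elasticity = (dY/dX) · (X/Y)

dY/dX = -14/X²
At X = 3: dY/dX = -14/9, Y = 14/3

Elasticity = (-14/9) · (3 / (14/3)) = -1

Interpretation: for a small percentage change in X, the percentage change in Y is approximately -1.00 times as large.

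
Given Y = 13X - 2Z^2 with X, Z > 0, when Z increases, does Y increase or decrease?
Y decreases

Taking the partial derivative:
∂Y/∂Z = -4Z

∂Y/∂Z = -4Z < 0 (assuming positive values)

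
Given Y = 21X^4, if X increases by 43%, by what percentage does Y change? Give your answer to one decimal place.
318.2%

For Y = 21X^4:
If X → X(1 + 0.43)
Then Y → Y · (1 + 0.43)^4
     ≈ Y · 4.1816

Percentage change = ((1 + 0.43)^4 − 1) × 100% ≈ 318.2%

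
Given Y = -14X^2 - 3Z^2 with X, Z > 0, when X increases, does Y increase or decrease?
Y decreases

Taking the partial derivative:
∂Y/∂X = -28X

∂Y/∂X = -28X < 0 (assuming positive values)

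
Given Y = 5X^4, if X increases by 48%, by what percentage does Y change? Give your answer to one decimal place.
379.8%

For Y = 5X^4:
If X → X(1 + 0.48)
Then Y → Y · (1 + 0.48)^4
     ≈ Y · 4.7979

Percentage change = ((1 + 0.48)^4 − 1) × 100% ≈ 379.8%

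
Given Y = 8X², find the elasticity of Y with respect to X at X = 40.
Elasticity = 2

Elasticity = (dY/dX) · (X/Y)

dY/dX = 16·X
At X = 40: dY/dX = 640, Y = 12800

Elasticity = 640 · (40 / 12800) = 2

Interpretation: for a small percentage change in X, the percentage change in Y is approximately 2.00 times as large.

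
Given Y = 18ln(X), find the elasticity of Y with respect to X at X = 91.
Elasticity = 1/ln(91) ≈ 0.2217

Elasticity = (dY/dX) · (X/Y)

dY/dX = 18/X
At X = 91: dY/dX = 18/91, Y = 18·ln(91)

Elasticity = (18/91) · (91 / (18·ln(91))) = 1/ln(91) ≈ 0.2217

Interpretation: for a small percentage change in X, the percentage change in Y is approximately 0.22 times as large.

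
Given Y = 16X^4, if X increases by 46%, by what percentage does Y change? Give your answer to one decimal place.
354.4%

For Y = 16X^4:
If X → X(1 + 0.46)
Then Y → Y · (1 + 0.46)^4
     ≈ Y · 4.5437

Percentage change = ((1 + 0.46)^4 − 1) × 100% ≈ 354.4%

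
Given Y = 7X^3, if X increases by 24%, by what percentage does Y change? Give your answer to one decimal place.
90.7%

For Y = 7X^3:
If X → X(1 + 0.24)
Then Y → Y · (1 + 0.24)^3
     ≈ Y · 1.9066

Percentage change = ((1 + 0.24)^3 − 1) × 100% ≈ 90.7%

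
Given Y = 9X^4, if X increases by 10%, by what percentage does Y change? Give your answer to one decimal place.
46.4%

For Y = 9X^4:
If X → X(1 + 0.1)
Then Y → Y · (1 + 0.1)^4
     = Y · 1.4641

Percentage change = ((1 + 0.1)^4 − 1) × 100% ≈ 46.4%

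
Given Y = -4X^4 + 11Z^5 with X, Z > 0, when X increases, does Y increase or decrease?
Y decreases

Taking the partial derivative:
∂Y/∂X = -16X^3

∂Y/∂X = -16X^3 < 0 (assuming positive values)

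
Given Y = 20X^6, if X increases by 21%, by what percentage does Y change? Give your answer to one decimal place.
213.8%

For Y = 20X^6:
If X → X(1 + 0.21)
Then Y → Y · (1 + 0.21)^6
     ≈ Y · 3.1384

Percentage change = ((1 + 0.21)^6 − 1) × 100% ≈ 213.8%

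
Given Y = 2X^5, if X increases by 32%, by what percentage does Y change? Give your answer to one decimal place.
300.7%

For Y = 2X^5:
If X → X(1 + 0.32)
Then Y → Y · (1 + 0.32)^5
     ≈ Y · 4.0075

Percentage change = ((1 + 0.32)^5 − 1) × 100% ≈ 300.7%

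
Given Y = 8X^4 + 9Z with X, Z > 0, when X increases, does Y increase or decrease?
Y increases

Taking the partial derivative:
∂Y/∂X = 32X^3

∂Y/∂X = 32X^3 > 0 (assuming positive values)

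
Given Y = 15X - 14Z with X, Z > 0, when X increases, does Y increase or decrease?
Y increases

Taking the partial derivative:
∂Y/∂X = 15

∂Y/∂X = 15 > 0 (assuming positive values)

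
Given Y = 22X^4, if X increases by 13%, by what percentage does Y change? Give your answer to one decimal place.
63.0%

For Y = 22X^4:
If X → X(1 + 0.13)
Then Y → Y · (1 + 0.13)^4
     ≈ Y · 1.6305

Percentage change = ((1 + 0.13)^4 − 1) × 100% ≈ 63.0%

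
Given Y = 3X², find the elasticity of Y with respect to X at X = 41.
Elasticity = 2

Elasticity = (dY/dX) · (X/Y)

dY/dX = 6·X
At X = 41: dY/dX = 246, Y = 5043

Elasticity = 246 · (41 / 5043) = 2

Interpretation: for a small percentage change in X, the percentage change in Y is approximately 2.00 times as large.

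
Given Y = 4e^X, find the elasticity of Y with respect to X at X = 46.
Elasticity = 46

Elasticity = (dY/dX) · (X/Y)

dY/dX = 4·e^X
At X = 46: dY/dX = 4·e^46, Y = 4·e^46

Elasticity = (4·e^46) · (46 / (4·e^46)) = 46

Interpretation: for a small percentage change in X, the percentage change in Y is approximately 46.00 times as large.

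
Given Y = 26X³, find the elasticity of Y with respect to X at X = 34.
Elasticity = 3

Elasticity = (dY/dX) · (X/Y)

dY/dX = 78·X²
At X = 34: dY/dX = 90168, Y = 1021904

Elasticity = 90168 · (34 / 1021904) = 3

Interpretation: for a small percentage change in X, the percentage change in Y is approximately 3.00 times as large.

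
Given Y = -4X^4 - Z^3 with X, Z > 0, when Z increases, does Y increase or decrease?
Y decreases

Taking the partial derivative:
∂Y/∂Z = -3Z^2

∂Y/∂Z = -3Z^2 < 0 (assuming positive values)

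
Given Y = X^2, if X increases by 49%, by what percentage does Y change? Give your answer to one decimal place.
122.0%

For Y = X^2:
If X → X(1 + 0.49)
Then Y → Y · (1 + 0.49)^2
     = Y · 2.2201

Percentage change = ((1 + 0.49)^2 − 1) × 100% ≈ 122.0%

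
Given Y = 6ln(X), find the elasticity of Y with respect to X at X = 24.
Elasticity = 1/ln(24) ≈ 0.3147

Elasticity = (dY/dX) · (X/Y)

dY/dX = 6/X
At X = 24: dY/dX = 1/4, Y = 6·ln(24)

Elasticity = (1/4) · (24 / (6·ln(24))) = 1/ln(24) ≈ 0.3147

Interpretation: for a small percentage change in X, the percentage change in Y is approximately 0.31 times as large.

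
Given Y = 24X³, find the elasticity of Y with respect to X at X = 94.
Elasticity = 3

Elasticity = (dY/dX) · (X/Y)

dY/dX = 72·X²
At X = 94: dY/dX = 636192, Y = 19934016

Elasticity = 636192 · (94 / 19934016) = 3

Interpretation: for a small percentage change in X, the percentage change in Y is approximately 3.00 times as large.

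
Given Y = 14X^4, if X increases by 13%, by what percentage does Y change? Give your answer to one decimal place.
63.0%

For Y = 14X^4:
If X → X(1 + 0.13)
Then Y → Y · (1 + 0.13)^4
     ≈ Y · 1.6305

Percentage change = ((1 + 0.13)^4 − 1) × 100% ≈ 63.0%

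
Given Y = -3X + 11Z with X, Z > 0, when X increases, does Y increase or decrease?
Y decreases

Taking the partial derivative:
∂Y/∂X = -3

∂Y/∂X = -3 < 0 (assuming positive values)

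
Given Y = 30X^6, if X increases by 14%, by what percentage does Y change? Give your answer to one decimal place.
119.5%

For Y = 30X^6:
If X → X(1 + 0.14)
Then Y → Y · (1 + 0.14)^6
     ≈ Y · 2.1950

Percentage change = ((1 + 0.14)^6 − 1) × 100% ≈ 119.5%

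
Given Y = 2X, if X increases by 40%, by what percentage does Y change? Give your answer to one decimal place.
40.0%

For Y = 2X:
If X → X(1 + 0.4)
Then Y → Y · (1 + 0.4)^1
     = Y · 1.4000

Percentage change = ((1 + 0.4)^1 − 1) × 100% = 40.0%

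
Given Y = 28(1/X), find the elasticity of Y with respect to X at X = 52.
Elasticity = -1

Elasticity = (dY/dX) · (X/Y)

dY/dX = -28/X²
At X = 52: dY/dX = -7/676, Y = 7/13

Elasticity = (-7/676) · (52 / (7/13)) = -1

Interpretation: for a small percentage change in X, the percentage change in Y is approximately -1.00 times as large.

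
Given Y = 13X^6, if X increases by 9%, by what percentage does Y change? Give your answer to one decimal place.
67.7%

For Y = 13X^6:
If X → X(1 + 0.09)
Then Y → Y · (1 + 0.09)^6
     ≈ Y · 1.6771

Percentage change = ((1 + 0.09)^6 − 1) × 100% ≈ 67.7%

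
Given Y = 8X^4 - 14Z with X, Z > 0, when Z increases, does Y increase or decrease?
Y decreases

Taking the partial derivative:
∂Y/∂Z = -14

∂Y/∂Z = -14 < 0 (assuming positive values)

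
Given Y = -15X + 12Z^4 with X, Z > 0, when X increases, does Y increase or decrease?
Y decreases

Taking the partial derivative:
∂Y/∂X = -15

∂Y/∂X = -15 < 0 (assuming positive values)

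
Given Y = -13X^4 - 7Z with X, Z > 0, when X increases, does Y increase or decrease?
Y decreases

Taking the partial derivative:
∂Y/∂X = -52X^3

∂Y/∂X = -52X^3 < 0 (assuming positive values)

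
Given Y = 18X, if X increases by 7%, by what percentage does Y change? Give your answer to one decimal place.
7.0%

For Y = 18X:
If X → X(1 + 0.07)
Then Y → Y · (1 + 0.07)^1
     = Y · 1.0700

Percentage change = ((1 + 0.07)^1 − 1) × 100% = 7.0%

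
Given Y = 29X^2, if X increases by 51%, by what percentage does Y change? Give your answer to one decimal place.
128.0%

For Y = 29X^2:
If X → X(1 + 0.51)
Then Y → Y · (1 + 0.51)^2
     = Y · 2.2801

Percentage change = ((1 + 0.51)^2 − 1) × 100% ≈ 128.0%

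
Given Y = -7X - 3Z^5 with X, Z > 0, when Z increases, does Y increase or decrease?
Y decreases

Taking the partial derivative:
∂Y/∂Z = -15Z^4

∂Y/∂Z = -15Z^4 < 0 (assuming positive values)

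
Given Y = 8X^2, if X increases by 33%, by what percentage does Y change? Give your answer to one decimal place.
76.9%

For Y = 8X^2:
If X → X(1 + 0.33)
Then Y → Y · (1 + 0.33)^2
     = Y · 1.7689

Percentage change = ((1 + 0.33)^2 − 1) × 100% ≈ 76.9%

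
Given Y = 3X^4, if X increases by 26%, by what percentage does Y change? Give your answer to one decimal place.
152.0%

For Y = 3X^4:
If X → X(1 + 0.26)
Then Y → Y · (1 + 0.26)^4
     ≈ Y · 2.5205

Percentage change = ((1 + 0.26)^4 − 1) × 100% ≈ 152.0%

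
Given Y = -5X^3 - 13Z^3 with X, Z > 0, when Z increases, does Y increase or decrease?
Y decreases

Taking the partial derivative:
∂Y/∂Z = -39Z^2

∂Y/∂Z = -39Z^2 < 0 (assuming positive values)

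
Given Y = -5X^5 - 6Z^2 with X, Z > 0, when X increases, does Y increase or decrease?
Y decreases

Taking the partial derivative:
∂Y/∂X = -25X^4

∂Y/∂X = -25X^4 < 0 (assuming positive values)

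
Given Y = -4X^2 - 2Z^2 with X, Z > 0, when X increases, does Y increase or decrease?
Y decreases

Taking the partial derivative:
∂Y/∂X = -8X

∂Y/∂X = -8X < 0 (assuming positive values)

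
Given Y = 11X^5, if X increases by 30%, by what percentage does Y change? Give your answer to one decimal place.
271.3%

For Y = 11X^5:
If X → X(1 + 0.3)
Then Y → Y · (1 + 0.3)^5
     ≈ Y · 3.7129

Percentage change = ((1 + 0.3)^5 − 1) × 100% ≈ 271.3%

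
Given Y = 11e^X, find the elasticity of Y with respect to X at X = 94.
Elasticity = 94

Elasticity = (dY/dX) · (X/Y)

dY/dX = 11·e^X
At X = 94: dY/dX = 11·e^94, Y = 11·e^94

Elasticity = (11·e^94) · (94 / (11·e^94)) = 94

Interpretation: for a small percentage change in X, the percentage change in Y is approximately 94.00 times as large.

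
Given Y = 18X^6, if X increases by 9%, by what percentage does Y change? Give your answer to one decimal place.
67.7%

For Y = 18X^6:
If X → X(1 + 0.09)
Then Y → Y · (1 + 0.09)^6
     ≈ Y · 1.6771

Percentage change = ((1 + 0.09)^6 − 1) × 100% ≈ 67.7%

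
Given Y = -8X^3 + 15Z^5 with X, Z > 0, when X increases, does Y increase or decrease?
Y decreases

Taking the partial derivative:
∂Y/∂X = -24X^2

∂Y/∂X = -24X^2 < 0 (assuming positive values)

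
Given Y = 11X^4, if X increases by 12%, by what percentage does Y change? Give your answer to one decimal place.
57.4%

For Y = 11X^4:
If X → X(1 + 0.12)
Then Y → Y · (1 + 0.12)^4
     ≈ Y · 1.5735

Percentage change = ((1 + 0.12)^4 − 1) × 100% ≈ 57.4%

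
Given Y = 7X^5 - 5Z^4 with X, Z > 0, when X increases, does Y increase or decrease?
Y increases

Taking the partial derivative:
∂Y/∂X = 35X^4

∂Y/∂X = 35X^4 > 0 (assuming positive values)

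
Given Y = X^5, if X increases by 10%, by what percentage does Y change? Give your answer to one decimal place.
61.1%

For Y = X^5:
If X → X(1 + 0.1)
Then Y → Y · (1 + 0.1)^5
     ≈ Y · 1.6105

Percentage change = ((1 + 0.1)^5 − 1) × 100% ≈ 61.1%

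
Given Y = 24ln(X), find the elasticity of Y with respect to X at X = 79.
Elasticity = 1/ln(79) ≈ 0.2289

Elasticity = (dY/dX) · (X/Y)

dY/dX = 24/X
At X = 79: dY/dX = 24/79, Y = 24·ln(79)

Elasticity = (24/79) · (79 / (24·ln(79))) = 1/ln(79) ≈ 0.2289

Interpretation: for a small percentage change in X, the percentage change in Y is approximately 0.23 times as large.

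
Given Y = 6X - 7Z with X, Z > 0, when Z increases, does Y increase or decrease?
Y decreases

Taking the partial derivative:
∂Y/∂Z = -7

∂Y/∂Z = -7 < 0 (assuming positive values)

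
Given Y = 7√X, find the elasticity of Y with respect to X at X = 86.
Elasticity = 1/2

Elasticity = (dY/dX) · (X/Y)

dY/dX = 7/(2·√X)
At X = 86: dY/dX = 7·√86/172, Y = 7·√86

Elasticity = (7·√86/172) · (86 / (7·√86)) = 1/2

Interpretation: for a small percentage change in X, the percentage change in Y is approximately 0.50 times as large.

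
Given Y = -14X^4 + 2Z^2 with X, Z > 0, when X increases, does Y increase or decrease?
Y decreases

Taking the partial derivative:
∂Y/∂X = -56X^3

∂Y/∂X = -56X^3 < 0 (assuming positive values)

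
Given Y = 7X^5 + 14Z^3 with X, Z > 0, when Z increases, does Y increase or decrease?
Y increases

Taking the partial derivative:
∂Y/∂Z = 42Z^2

∂Y/∂Z = 42Z^2 > 0 (assuming positive values)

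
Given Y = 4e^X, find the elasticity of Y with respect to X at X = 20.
Elasticity = 20

Elasticity = (dY/dX) · (X/Y)

dY/dX = 4·e^X
At X = 20: dY/dX = 4·e^20, Y = 4·e^20

Elasticity = (4·e^20) · (20 / (4·e^20)) = 20

Interpretation: for a small percentage change in X, the percentage change in Y is approximately 20.00 times as large.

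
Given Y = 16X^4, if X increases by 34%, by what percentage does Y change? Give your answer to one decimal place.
222.4%

For Y = 16X^4:
If X → X(1 + 0.34)
Then Y → Y · (1 + 0.34)^4
     ≈ Y · 3.2242

Percentage change = ((1 + 0.34)^4 − 1) × 100% ≈ 222.4%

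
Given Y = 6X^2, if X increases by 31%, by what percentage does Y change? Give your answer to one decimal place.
71.6%

For Y = 6X^2:
If X → X(1 + 0.31)
Then Y → Y · (1 + 0.31)^2
     = Y · 1.7161

Percentage change = ((1 + 0.31)^2 − 1) × 100% ≈ 71.6%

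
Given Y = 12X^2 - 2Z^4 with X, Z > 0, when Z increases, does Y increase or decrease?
Y decreases

Taking the partial derivative:
∂Y/∂Z = -8Z^3

∂Y/∂Z = -8Z^3 < 0 (assuming positive values)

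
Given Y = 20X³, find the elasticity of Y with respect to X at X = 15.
Elasticity = 3

Elasticity = (dY/dX) · (X/Y)

dY/dX = 60·X²
At X = 15: dY/dX = 13500, Y = 67500

Elasticity = 13500 · (15 / 67500) = 3

Interpretation: for a small percentage change in X, the percentage change in Y is approximately 3.00 times as large.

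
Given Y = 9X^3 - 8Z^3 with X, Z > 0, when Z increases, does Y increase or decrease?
Y decreases

Taking the partial derivative:
∂Y/∂Z = -24Z^2

∂Y/∂Z = -24Z^2 < 0 (assuming positive values)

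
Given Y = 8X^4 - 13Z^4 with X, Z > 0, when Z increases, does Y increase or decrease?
Y decreases

Taking the partial derivative:
∂Y/∂Z = -52Z^3

∂Y/∂Z = -52Z^3 < 0 (assuming positive values)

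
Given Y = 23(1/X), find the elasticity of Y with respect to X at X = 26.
Elasticity = -1

Elasticity = (dY/dX) · (X/Y)

dY/dX = -23/X²
At X = 26: dY/dX = -23/676, Y = 23/26

Elasticity = (-23/676) · (26 / (23/26)) = -1

Interpretation: for a small percentage change in X, the percentage change in Y is approximately -1.00 times as large.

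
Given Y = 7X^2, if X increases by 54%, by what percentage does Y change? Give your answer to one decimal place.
137.2%

For Y = 7X^2:
If X → X(1 + 0.54)
Then Y → Y · (1 + 0.54)^2
     = Y · 2.3716

Percentage change = ((1 + 0.54)^2 − 1) × 100% ≈ 137.2%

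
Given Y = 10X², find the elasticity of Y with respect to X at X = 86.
Elasticity = 2

Elasticity = (dY/dX) · (X/Y)

dY/dX = 20·X
At X = 86: dY/dX = 1720, Y = 73960

Elasticity = 1720 · (86 / 73960) = 2

Interpretation: for a small percentage change in X, the percentage change in Y is approximately 2.00 times as large.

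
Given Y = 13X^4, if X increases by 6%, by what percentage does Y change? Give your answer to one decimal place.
26.2%

For Y = 13X^4:
If X → X(1 + 0.06)
Then Y → Y · (1 + 0.06)^4
     ≈ Y · 1.2625

Percentage change = ((1 + 0.06)^4 − 1) × 100% ≈ 26.2%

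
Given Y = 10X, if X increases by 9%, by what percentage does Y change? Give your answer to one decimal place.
9.0%

For Y = 10X:
If X → X(1 + 0.09)
Then Y → Y · (1 + 0.09)^1
     = Y · 1.0900

Percentage change = ((1 + 0.09)^1 − 1) × 100% = 9.0%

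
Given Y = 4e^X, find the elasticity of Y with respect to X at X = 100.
Elasticity = 100

Elasticity = (dY/dX) · (X/Y)

dY/dX = 4·e^X
At X = 100: dY/dX = 4·e^100, Y = 4·e^100

Elasticity = (4·e^100) · (100 / (4·e^100)) = 100

Interpretation: for a small percentage change in X, the percentage change in Y is approximately 100.00 times as large.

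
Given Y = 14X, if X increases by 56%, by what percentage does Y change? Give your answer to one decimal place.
56.0%

For Y = 14X:
If X → X(1 + 0.56)
Then Y → Y · (1 + 0.56)^1
     = Y · 1.5600

Percentage change = ((1 + 0.56)^1 − 1) × 100% = 56.0%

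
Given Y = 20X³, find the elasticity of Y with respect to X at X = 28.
Elasticity = 3

Elasticity = (dY/dX) · (X/Y)

dY/dX = 60·X²
At X = 28: dY/dX = 47040, Y = 439040

Elasticity = 47040 · (28 / 439040) = 3

Interpretation: for a small percentage change in X, the percentage change in Y is approximately 3.00 times as large.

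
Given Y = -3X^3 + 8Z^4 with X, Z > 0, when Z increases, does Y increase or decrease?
Y increases

Taking the partial derivative:
∂Y/∂Z = 32Z^3

∂Y/∂Z = 32Z^3 > 0 (assuming positive values)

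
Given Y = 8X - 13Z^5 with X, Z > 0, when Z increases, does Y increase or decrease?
Y decreases

Taking the partial derivative:
∂Y/∂Z = -65Z^4

∂Y/∂Z = -65Z^4 < 0 (assuming positive values)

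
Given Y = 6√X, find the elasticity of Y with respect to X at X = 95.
Elasticity = 1/2

Elasticity = (dY/dX) · (X/Y)

dY/dX = 3/√X
At X = 95: dY/dX = 3·√95/95, Y = 6·√95

Elasticity = (3·√95/95) · (95 / (6·√95)) = 1/2

Interpretation: for a small percentage change in X, the percentage change in Y is approximately 0.50 times as large.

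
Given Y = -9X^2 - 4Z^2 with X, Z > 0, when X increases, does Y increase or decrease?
Y decreases

Taking the partial derivative:
∂Y/∂X = -18X

∂Y/∂X = -18X < 0 (assuming positive values)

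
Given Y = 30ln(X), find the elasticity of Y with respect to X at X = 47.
Elasticity = 1/ln(47) ≈ 0.2597

Elasticity = (dY/dX) · (X/Y)

dY/dX = 30/X
At X = 47: dY/dX = 30/47, Y = 30·ln(47)

Elasticity = (30/47) · (47 / (30·ln(47))) = 1/ln(47) ≈ 0.2597

Interpretation: for a small percentage change in X, the percentage change in Y is approximately 0.26 times as large.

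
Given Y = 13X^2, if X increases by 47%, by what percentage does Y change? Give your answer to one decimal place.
116.1%

For Y = 13X^2:
If X → X(1 + 0.47)
Then Y → Y · (1 + 0.47)^2
     = Y · 2.1609

Percentage change = ((1 + 0.47)^2 − 1) × 100% ≈ 116.1%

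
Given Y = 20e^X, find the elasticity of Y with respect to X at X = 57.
Elasticity = 57

Elasticity = (dY/dX) · (X/Y)

dY/dX = 20·e^X
At X = 57: dY/dX = 20·e^57, Y = 20·e^57

Elasticity = (20·e^57) · (57 / (20·e^57)) = 57

Interpretation: for a small percentage change in X, the percentage change in Y is approximately 57.00 times as large.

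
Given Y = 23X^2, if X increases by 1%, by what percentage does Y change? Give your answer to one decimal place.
2.0%

For Y = 23X^2:
If X → X(1 + 0.01)
Then Y → Y · (1 + 0.01)^2
     = Y · 1.0201

Percentage change = ((1 + 0.01)^2 − 1) × 100% ≈ 2.0%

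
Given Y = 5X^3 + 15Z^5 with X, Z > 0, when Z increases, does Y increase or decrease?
Y increases

Taking the partial derivative:
∂Y/∂Z = 75Z^4

∂Y/∂Z = 75Z^4 > 0 (assuming positive values)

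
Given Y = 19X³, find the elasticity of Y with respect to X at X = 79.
Elasticity = 3

Elasticity = (dY/dX) · (X/Y)

dY/dX = 57·X²
At X = 79: dY/dX = 355737, Y = 9367741

Elasticity = 355737 · (79 / 9367741) = 3

Interpretation: for a small percentage change in X, the percentage change in Y is approximately 3.00 times as large.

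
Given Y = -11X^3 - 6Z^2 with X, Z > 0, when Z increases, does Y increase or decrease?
Y decreases

Taking the partial derivative:
∂Y/∂Z = -12Z

∂Y/∂Z = -12Z < 0 (assuming positive values)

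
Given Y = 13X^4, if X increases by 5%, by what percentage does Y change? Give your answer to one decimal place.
21.6%

For Y = 13X^4:
If X → X(1 + 0.05)
Then Y → Y · (1 + 0.05)^4
     ≈ Y · 1.2155

Percentage change = ((1 + 0.05)^4 − 1) × 100% ≈ 21.6%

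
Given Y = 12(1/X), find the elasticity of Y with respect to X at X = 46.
Elasticity = -1

Elasticity = (dY/dX) · (X/Y)

dY/dX = -12/X²
At X = 46: dY/dX = -3/529, Y = 6/23

Elasticity = (-3/529) · (46 / (6/23)) = -1

Interpretation: for a small percentage change in X, the percentage change in Y is approximately -1.00 times as large.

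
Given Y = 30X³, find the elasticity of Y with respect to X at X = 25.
Elasticity = 3

Elasticity = (dY/dX) · (X/Y)

dY/dX = 90·X²
At X = 25: dY/dX = 56250, Y = 468750

Elasticity = 56250 · (25 / 468750) = 3

Interpretation: for a small percentage change in X, the percentage change in Y is approximately 3.00 times as large.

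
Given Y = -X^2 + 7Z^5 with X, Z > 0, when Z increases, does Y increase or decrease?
Y increases

Taking the partial derivative:
∂Y/∂Z = 35Z^4

∂Y/∂Z = 35Z^4 > 0 (assuming positive values)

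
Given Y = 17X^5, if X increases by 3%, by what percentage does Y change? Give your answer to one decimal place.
15.9%

For Y = 17X^5:
If X → X(1 + 0.03)
Then Y → Y · (1 + 0.03)^5
     ≈ Y · 1.1593

Percentage change = ((1 + 0.03)^5 − 1) × 100% ≈ 15.9%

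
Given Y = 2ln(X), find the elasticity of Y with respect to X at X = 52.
Elasticity = 1/ln(52) ≈ 0.2531

Elasticity = (dY/dX) · (X/Y)

dY/dX = 2/X
At X = 52: dY/dX = 1/26, Y = 2·ln(52)

Elasticity = (1/26) · (52 / (2·ln(52))) = 1/ln(52) ≈ 0.2531

Interpretation: for a small percentage change in X, the percentage change in Y is approximately 0.25 times as large.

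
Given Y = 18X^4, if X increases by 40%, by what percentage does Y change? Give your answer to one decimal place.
284.2%

For Y = 18X^4:
If X → X(1 + 0.4)
Then Y → Y · (1 + 0.4)^4
     = Y · 3.8416

Percentage change = ((1 + 0.4)^4 − 1) × 100% ≈ 284.2%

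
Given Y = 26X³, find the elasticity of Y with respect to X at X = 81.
Elasticity = 3

Elasticity = (dY/dX) · (X/Y)

dY/dX = 78·X²
At X = 81: dY/dX = 511758, Y = 13817466

Elasticity = 511758 · (81 / 13817466) = 3

Interpretation: for a small percentage change in X, the percentage change in Y is approximately 3.00 times as large.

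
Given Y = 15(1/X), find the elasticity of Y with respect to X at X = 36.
Elasticity = -1

Elasticity = (dY/dX) · (X/Y)

dY/dX = -15/X²
At X = 36: dY/dX = -5/432, Y = 5/12

Elasticity = (-5/432) · (36 / (5/12)) = -1

Interpretation: for a small percentage change in X, the percentage change in Y is approximately -1.00 times as large.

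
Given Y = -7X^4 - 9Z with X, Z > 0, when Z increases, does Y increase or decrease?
Y decreases

Taking the partial derivative:
∂Y/∂Z = -9

∂Y/∂Z = -9 < 0 (assuming positive values)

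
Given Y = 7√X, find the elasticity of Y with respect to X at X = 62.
Elasticity = 1/2

Elasticity = (dY/dX) · (X/Y)

dY/dX = 7/(2·√X)
At X = 62: dY/dX = 7·√62/124, Y = 7·√62

Elasticity = (7·√62/124) · (62 / (7·√62)) = 1/2

Interpretation: for a small percentage change in X, the percentage change in Y is approximately 0.50 times as large.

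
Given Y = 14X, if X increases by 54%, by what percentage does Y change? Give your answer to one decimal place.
54.0%

For Y = 14X:
If X → X(1 + 0.54)
Then Y → Y · (1 + 0.54)^1
     = Y · 1.5400

Percentage change = ((1 + 0.54)^1 − 1) × 100% = 54.0%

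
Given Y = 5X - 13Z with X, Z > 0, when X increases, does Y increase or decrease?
Y increases

Taking the partial derivative:
∂Y/∂X = 5

∂Y/∂X = 5 > 0 (assuming positive values)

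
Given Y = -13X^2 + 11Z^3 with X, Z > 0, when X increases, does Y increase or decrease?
Y decreases

Taking the partial derivative:
∂Y/∂X = -26X

∂Y/∂X = -26X < 0 (assuming positive values)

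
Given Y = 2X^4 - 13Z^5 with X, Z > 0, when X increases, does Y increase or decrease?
Y increases

Taking the partial derivative:
∂Y/∂X = 8X^3

∂Y/∂X = 8X^3 > 0 (assuming positive values)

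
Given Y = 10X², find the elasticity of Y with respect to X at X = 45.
Elasticity = 2

Elasticity = (dY/dX) · (X/Y)

dY/dX = 20·X
At X = 45: dY/dX = 900, Y = 20250

Elasticity = 900 · (45 / 20250) = 2

Interpretation: for a small percentage change in X, the percentage change in Y is approximately 2.00 times as large.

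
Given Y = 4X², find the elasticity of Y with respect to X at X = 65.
Elasticity = 2

Elasticity = (dY/dX) · (X/Y)

dY/dX = 8·X
At X = 65: dY/dX = 520, Y = 16900

Elasticity = 520 · (65 / 16900) = 2

Interpretation: for a small percentage change in X, the percentage change in Y is approximately 2.00 times as large.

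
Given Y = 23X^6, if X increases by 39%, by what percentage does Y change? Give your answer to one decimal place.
621.3%

For Y = 23X^6:
If X → X(1 + 0.39)
Then Y → Y · (1 + 0.39)^6
     ≈ Y · 7.2125

Percentage change = ((1 + 0.39)^6 − 1) × 100% ≈ 621.3%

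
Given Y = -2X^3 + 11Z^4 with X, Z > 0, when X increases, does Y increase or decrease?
Y decreases

Taking the partial derivative:
∂Y/∂X = -6X^2

∂Y/∂X = -6X^2 < 0 (assuming positive values)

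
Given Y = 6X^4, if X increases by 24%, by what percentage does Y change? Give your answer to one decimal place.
136.4%

For Y = 6X^4:
If X → X(1 + 0.24)
Then Y → Y · (1 + 0.24)^4
     ≈ Y · 2.3642

Percentage change = ((1 + 0.24)^4 − 1) × 100% ≈ 136.4%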